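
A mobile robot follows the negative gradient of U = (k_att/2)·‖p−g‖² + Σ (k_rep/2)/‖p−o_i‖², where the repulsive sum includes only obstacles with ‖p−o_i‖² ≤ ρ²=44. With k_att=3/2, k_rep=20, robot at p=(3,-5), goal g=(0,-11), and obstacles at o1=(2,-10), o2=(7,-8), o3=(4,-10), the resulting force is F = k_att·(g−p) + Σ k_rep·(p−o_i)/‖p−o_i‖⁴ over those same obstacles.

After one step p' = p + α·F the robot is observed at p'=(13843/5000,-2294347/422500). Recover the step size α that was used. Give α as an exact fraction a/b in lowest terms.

F_att = 3/2·(g−p) = 3/2·(-3,-6) = (-4.5000,-9.0000)
o1: d²=26 ≤ ρ²=44; F_rep = 20·(1,5)/26² = (0.0296,0.1479)
o2: d²=25 ≤ ρ²=44; F_rep = 20·(-4,3)/25² = (-0.1280,0.0960)
o3: d²=26 ≤ ρ²=44; F_rep = 20·(-1,5)/26² = (-0.0296,0.1479)
F = F_att + ΣF_rep = (-4.6280,-8.6081)
Δp = p'−p = (-0.2314,-0.4304); α = Δx/Fx = (-1157/5000) / (-1157/250) = 1/20
check: Δy/Fy = (-181847/422500) / (-181847/21125) = 1/20 ✓

α = 1/20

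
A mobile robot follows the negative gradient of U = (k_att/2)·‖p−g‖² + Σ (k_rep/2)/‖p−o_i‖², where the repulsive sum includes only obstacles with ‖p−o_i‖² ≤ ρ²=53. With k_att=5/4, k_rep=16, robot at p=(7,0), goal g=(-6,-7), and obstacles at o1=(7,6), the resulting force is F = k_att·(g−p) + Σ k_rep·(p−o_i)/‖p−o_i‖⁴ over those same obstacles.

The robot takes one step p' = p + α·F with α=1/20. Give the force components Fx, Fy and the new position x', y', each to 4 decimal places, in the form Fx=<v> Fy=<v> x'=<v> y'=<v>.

F_att = 5/4·(g−p) = 5/4·(-13,-7) = (-16.2500,-8.7500)
o1: d²=36 ≤ ρ²=53; F_rep = 16·(0,-6)/36² = (0.0000,-0.0741)
F = F_att + ΣF_rep = (-16.2500,-8.8241)
p' = p + 1/20·F = (6.1875,-0.4412)

Fx=-16.2500 Fy=-8.8241 x'=6.1875 y'=-0.4412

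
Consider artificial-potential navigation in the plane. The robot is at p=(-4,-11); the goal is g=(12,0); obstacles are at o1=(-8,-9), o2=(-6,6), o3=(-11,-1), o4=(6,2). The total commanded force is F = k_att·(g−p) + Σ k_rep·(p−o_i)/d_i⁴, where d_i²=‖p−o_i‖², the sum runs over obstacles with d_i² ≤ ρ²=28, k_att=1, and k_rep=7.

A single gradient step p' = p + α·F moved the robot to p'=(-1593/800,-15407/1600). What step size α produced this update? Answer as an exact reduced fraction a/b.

F_att = 1·(g−p) = 1·(16,11) = (16.0000,11.0000)
o1: d²=20 ≤ ρ²=28; F_rep = 7·(4,-2)/20² = (0.0700,-0.0350)
o2: d²=293 > ρ²=28 → inactive
o3: d²=149 > ρ²=28 → inactive
o4: d²=269 > ρ²=28 → inactive
F = F_att + ΣF_rep = (16.0700,10.9650)
Δp = p'−p = (2.0088,1.3706); α = Δx/Fx = (1607/800) / (1607/100) = 1/8
check: Δy/Fy = (2193/1600) / (2193/200) = 1/8 ✓

α = 1/8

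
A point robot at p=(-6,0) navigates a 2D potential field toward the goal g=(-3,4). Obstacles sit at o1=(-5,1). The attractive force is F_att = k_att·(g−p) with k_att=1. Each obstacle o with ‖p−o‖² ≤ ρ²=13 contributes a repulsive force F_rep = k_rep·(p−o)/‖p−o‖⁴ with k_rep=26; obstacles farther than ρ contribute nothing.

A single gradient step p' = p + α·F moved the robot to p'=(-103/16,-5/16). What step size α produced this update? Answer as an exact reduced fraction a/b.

α = 1/8

F_att = 1·(g−p) = 1·(3,4) = (3.0000,4.0000)
o1: d²=2 ≤ ρ²=13; F_rep = 26·(-1,-1)/2² = (-6.5000,-6.5000)
F = F_att + ΣF_rep = (-3.5000,-2.5000)
Δp = p'−p = (-0.4375,-0.3125); α = Δx/Fx = (-7/16) / (-7/2) = 1/8
check: Δy/Fy = (-5/16) / (-5/2) = 1/8 ✓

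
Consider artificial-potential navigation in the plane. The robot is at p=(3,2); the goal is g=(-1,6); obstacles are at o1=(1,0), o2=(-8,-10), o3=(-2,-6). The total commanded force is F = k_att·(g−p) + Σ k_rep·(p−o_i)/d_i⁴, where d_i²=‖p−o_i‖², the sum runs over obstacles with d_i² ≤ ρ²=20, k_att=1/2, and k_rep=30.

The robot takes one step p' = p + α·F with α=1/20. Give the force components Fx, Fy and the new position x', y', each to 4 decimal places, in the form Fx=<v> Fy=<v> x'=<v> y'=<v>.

Fx=-1.0625 Fy=2.9375 x'=2.9469 y'=2.1469

F_att = 1/2·(g−p) = 1/2·(-4,4) = (-2.0000,2.0000)
o1: d²=8 ≤ ρ²=20; F_rep = 30·(2,2)/8² = (0.9375,0.9375)
o2: d²=265 > ρ²=20 → inactive
o3: d²=89 > ρ²=20 → inactive
F = F_att + ΣF_rep = (-1.0625,2.9375)
p' = p + 1/20·F = (2.9469,2.1469)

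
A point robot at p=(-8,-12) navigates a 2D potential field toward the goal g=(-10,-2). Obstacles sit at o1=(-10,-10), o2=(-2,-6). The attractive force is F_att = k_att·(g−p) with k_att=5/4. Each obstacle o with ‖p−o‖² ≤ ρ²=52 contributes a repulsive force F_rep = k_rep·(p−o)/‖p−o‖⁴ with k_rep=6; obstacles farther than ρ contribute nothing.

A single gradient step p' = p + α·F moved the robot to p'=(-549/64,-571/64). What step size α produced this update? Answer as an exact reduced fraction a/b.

α = 1/4

F_att = 5/4·(g−p) = 5/4·(-2,10) = (-2.5000,12.5000)
o1: d²=8 ≤ ρ²=52; F_rep = 6·(2,-2)/8² = (0.1875,-0.1875)
o2: d²=72 > ρ²=52 → inactive
F = F_att + ΣF_rep = (-2.3125,12.3125)
Δp = p'−p = (-0.5781,3.0781); α = Δx/Fx = (-37/64) / (-37/16) = 1/4
check: Δy/Fy = (197/64) / (197/16) = 1/4 ✓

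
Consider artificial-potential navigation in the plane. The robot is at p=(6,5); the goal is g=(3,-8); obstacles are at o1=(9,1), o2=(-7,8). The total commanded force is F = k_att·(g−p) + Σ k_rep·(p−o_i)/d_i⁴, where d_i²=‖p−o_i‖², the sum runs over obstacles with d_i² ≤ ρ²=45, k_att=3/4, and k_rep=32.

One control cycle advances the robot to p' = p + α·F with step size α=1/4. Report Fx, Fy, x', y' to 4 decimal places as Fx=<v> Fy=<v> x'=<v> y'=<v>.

Fx=-2.4036 Fy=-9.5452 x'=5.3991 y'=2.6137

F_att = 3/4·(g−p) = 3/4·(-3,-13) = (-2.2500,-9.7500)
o1: d²=25 ≤ ρ²=45; F_rep = 32·(-3,4)/25² = (-0.1536,0.2048)
o2: d²=178 > ρ²=45 → inactive
F = F_att + ΣF_rep = (-2.4036,-9.5452)
p' = p + 1/4·F = (5.3991,2.6137)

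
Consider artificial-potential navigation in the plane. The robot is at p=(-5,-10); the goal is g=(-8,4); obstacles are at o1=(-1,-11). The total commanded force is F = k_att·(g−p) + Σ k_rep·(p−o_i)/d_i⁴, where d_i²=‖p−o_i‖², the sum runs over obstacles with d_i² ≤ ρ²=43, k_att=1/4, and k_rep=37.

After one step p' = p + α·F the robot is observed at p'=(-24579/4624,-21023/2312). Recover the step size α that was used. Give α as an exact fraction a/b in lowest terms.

α = 1/4

F_att = 1/4·(g−p) = 1/4·(-3,14) = (-0.7500,3.5000)
o1: d²=17 ≤ ρ²=43; F_rep = 37·(-4,1)/17² = (-0.5121,0.1280)
F = F_att + ΣF_rep = (-1.2621,3.6280)
Δp = p'−p = (-0.3155,0.9070); α = Δx/Fx = (-1459/4624) / (-1459/1156) = 1/4
check: Δy/Fy = (2097/2312) / (2097/578) = 1/4 ✓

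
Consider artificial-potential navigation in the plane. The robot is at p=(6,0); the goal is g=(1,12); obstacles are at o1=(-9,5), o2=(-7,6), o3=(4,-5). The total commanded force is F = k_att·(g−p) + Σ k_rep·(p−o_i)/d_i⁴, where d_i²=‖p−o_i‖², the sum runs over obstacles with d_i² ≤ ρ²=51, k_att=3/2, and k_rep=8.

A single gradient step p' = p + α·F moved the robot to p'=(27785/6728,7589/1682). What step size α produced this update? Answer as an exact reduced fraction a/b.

F_att = 3/2·(g−p) = 3/2·(-5,12) = (-7.5000,18.0000)
o1: d²=250 > ρ²=51 → inactive
o2: d²=205 > ρ²=51 → inactive
o3: d²=29 ≤ ρ²=51; F_rep = 8·(2,5)/29² = (0.0190,0.0476)
F = F_att + ΣF_rep = (-7.4810,18.0476)
Δp = p'−p = (-1.8702,4.5119); α = Δx/Fx = (-12583/6728) / (-12583/1682) = 1/4
check: Δy/Fy = (7589/1682) / (15178/841) = 1/4 ✓

α = 1/4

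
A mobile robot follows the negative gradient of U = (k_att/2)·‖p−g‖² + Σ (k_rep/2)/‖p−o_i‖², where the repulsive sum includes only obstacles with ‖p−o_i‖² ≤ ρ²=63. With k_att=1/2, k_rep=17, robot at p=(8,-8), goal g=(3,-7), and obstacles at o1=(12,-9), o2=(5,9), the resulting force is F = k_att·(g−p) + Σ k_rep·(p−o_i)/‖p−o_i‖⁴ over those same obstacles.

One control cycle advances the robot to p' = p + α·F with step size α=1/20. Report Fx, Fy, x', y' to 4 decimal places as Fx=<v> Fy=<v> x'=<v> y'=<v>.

Fx=-2.7353 Fy=0.5588 x'=7.8632 y'=-7.9721

F_att = 1/2·(g−p) = 1/2·(-5,1) = (-2.5000,0.5000)
o1: d²=17 ≤ ρ²=63; F_rep = 17·(-4,1)/17² = (-0.2353,0.0588)
o2: d²=298 > ρ²=63 → inactive
F = F_att + ΣF_rep = (-2.7353,0.5588)
p' = p + 1/20·F = (7.8632,-7.9721)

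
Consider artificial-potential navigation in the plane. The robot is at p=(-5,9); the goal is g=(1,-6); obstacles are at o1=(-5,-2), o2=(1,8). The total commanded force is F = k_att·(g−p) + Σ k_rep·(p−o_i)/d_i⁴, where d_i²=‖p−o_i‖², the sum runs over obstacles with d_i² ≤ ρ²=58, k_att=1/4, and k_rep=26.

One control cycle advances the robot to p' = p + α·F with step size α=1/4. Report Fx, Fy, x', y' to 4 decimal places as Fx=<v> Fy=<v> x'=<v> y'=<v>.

F_att = 1/4·(g−p) = 1/4·(6,-15) = (1.5000,-3.7500)
o1: d²=121 > ρ²=58 → inactive
o2: d²=37 ≤ ρ²=58; F_rep = 26·(-6,1)/37² = (-0.1140,0.0190)
F = F_att + ΣF_rep = (1.3860,-3.7310)
p' = p + 1/4·F = (-4.6535,8.0672)

Fx=1.3860 Fy=-3.7310 x'=-4.6535 y'=8.0672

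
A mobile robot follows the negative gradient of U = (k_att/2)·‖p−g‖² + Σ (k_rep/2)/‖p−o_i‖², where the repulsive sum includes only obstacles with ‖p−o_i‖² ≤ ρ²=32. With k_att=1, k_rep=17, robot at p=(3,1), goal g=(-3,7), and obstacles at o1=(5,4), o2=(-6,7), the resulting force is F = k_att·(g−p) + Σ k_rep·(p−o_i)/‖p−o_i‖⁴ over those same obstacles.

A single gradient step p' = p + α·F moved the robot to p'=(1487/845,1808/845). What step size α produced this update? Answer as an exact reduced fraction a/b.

α = 1/5

F_att = 1·(g−p) = 1·(-6,6) = (-6.0000,6.0000)
o1: d²=13 ≤ ρ²=32; F_rep = 17·(-2,-3)/13² = (-0.2012,-0.3018)
o2: d²=117 > ρ²=32 → inactive
F = F_att + ΣF_rep = (-6.2012,5.6982)
Δp = p'−p = (-1.2402,1.1396); α = Δx/Fx = (-1048/845) / (-1048/169) = 1/5
check: Δy/Fy = (963/845) / (963/169) = 1/5 ✓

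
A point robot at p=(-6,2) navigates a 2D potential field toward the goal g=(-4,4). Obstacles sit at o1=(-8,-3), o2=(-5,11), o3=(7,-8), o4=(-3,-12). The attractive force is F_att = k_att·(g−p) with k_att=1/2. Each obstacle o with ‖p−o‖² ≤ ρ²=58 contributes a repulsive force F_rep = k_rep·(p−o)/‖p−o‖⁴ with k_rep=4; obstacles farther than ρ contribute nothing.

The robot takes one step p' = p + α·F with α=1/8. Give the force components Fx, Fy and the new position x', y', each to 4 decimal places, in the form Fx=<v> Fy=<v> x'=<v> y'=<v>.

Fx=1.0095 Fy=1.0238 x'=-5.8738 y'=2.1280

F_att = 1/2·(g−p) = 1/2·(2,2) = (1.0000,1.0000)
o1: d²=29 ≤ ρ²=58; F_rep = 4·(2,5)/29² = (0.0095,0.0238)
o2: d²=82 > ρ²=58 → inactive
o3: d²=269 > ρ²=58 → inactive
o4: d²=205 > ρ²=58 → inactive
F = F_att + ΣF_rep = (1.0095,1.0238)
p' = p + 1/8·F = (-5.8738,2.1280)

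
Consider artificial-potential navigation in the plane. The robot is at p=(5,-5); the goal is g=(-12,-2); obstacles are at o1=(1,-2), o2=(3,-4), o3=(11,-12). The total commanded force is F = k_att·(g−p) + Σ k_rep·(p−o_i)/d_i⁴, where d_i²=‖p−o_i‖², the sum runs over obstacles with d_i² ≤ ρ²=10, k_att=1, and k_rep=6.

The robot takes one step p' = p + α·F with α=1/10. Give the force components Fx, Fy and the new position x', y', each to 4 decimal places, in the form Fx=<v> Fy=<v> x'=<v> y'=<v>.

F_att = 1·(g−p) = 1·(-17,3) = (-17.0000,3.0000)
o1: d²=25 > ρ²=10 → inactive
o2: d²=5 ≤ ρ²=10; F_rep = 6·(2,-1)/5² = (0.4800,-0.2400)
o3: d²=85 > ρ²=10 → inactive
F = F_att + ΣF_rep = (-16.5200,2.7600)
p' = p + 1/10·F = (3.3480,-4.7240)

Fx=-16.5200 Fy=2.7600 x'=3.3480 y'=-4.7240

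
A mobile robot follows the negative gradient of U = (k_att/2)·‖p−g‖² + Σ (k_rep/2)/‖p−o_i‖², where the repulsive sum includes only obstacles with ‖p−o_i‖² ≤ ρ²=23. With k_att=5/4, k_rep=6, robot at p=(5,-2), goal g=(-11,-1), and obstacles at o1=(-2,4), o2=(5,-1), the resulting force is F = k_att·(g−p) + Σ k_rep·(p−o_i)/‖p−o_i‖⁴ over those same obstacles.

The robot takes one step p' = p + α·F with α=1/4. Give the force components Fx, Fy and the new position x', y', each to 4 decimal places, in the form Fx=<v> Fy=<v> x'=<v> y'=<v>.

F_att = 5/4·(g−p) = 5/4·(-16,1) = (-20.0000,1.2500)
o1: d²=85 > ρ²=23 → inactive
o2: d²=1 ≤ ρ²=23; F_rep = 6·(0,-1)/1² = (0.0000,-6.0000)
F = F_att + ΣF_rep = (-20.0000,-4.7500)
p' = p + 1/4·F = (0.0000,-3.1875)

Fx=-20.0000 Fy=-4.7500 x'=0.0000 y'=-3.1875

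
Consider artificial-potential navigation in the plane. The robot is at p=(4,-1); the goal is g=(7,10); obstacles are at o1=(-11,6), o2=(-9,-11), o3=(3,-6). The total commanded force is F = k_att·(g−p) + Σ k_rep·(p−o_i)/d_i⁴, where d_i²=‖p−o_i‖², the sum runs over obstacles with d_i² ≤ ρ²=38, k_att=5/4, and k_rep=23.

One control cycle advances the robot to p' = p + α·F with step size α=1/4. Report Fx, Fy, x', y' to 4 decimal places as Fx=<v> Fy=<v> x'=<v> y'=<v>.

Fx=3.7840 Fy=13.9201 x'=4.9460 y'=2.4800

F_att = 5/4·(g−p) = 5/4·(3,11) = (3.7500,13.7500)
o1: d²=274 > ρ²=38 → inactive
o2: d²=269 > ρ²=38 → inactive
o3: d²=26 ≤ ρ²=38; F_rep = 23·(1,5)/26² = (0.0340,0.1701)
F = F_att + ΣF_rep = (3.7840,13.9201)
p' = p + 1/4·F = (4.9460,2.4800)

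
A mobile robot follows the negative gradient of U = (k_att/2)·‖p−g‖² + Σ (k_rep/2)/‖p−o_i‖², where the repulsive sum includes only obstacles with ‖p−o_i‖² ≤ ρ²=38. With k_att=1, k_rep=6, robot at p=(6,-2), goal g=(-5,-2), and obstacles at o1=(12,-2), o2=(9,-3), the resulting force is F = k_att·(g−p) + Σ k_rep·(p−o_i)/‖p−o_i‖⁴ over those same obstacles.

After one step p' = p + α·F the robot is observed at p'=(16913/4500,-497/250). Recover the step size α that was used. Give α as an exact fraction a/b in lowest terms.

α = 1/5

F_att = 1·(g−p) = 1·(-11,0) = (-11.0000,0.0000)
o1: d²=36 ≤ ρ²=38; F_rep = 6·(-6,0)/36² = (-0.0278,0.0000)
o2: d²=10 ≤ ρ²=38; F_rep = 6·(-3,1)/10² = (-0.1800,0.0600)
F = F_att + ΣF_rep = (-11.2078,0.0600)
Δp = p'−p = (-2.2416,0.0120); α = Δx/Fx = (-10087/4500) / (-10087/900) = 1/5
check: Δy/Fy = (3/250) / (3/50) = 1/5 ✓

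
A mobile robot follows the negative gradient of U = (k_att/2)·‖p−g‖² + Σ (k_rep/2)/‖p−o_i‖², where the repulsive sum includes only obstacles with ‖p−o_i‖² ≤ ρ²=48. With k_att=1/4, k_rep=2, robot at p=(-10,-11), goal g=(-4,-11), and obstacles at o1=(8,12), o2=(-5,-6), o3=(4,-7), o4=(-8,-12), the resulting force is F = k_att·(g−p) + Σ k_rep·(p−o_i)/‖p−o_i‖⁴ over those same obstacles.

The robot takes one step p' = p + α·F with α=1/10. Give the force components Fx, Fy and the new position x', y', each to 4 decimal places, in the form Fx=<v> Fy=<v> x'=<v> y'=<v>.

Fx=1.3400 Fy=0.0800 x'=-9.8660 y'=-10.9920

F_att = 1/4·(g−p) = 1/4·(6,0) = (1.5000,0.0000)
o1: d²=853 > ρ²=48 → inactive
o2: d²=50 > ρ²=48 → inactive
o3: d²=212 > ρ²=48 → inactive
o4: d²=5 ≤ ρ²=48; F_rep = 2·(-2,1)/5² = (-0.1600,0.0800)
F = F_att + ΣF_rep = (1.3400,0.0800)
p' = p + 1/10·F = (-9.8660,-10.9920)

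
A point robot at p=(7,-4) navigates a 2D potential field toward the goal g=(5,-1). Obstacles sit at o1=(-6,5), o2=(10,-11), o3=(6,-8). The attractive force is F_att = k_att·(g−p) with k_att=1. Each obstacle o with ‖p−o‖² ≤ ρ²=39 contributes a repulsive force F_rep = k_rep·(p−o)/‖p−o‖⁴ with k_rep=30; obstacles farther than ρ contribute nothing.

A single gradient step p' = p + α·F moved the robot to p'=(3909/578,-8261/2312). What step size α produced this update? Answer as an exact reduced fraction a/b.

α = 1/8

F_att = 1·(g−p) = 1·(-2,3) = (-2.0000,3.0000)
o1: d²=250 > ρ²=39 → inactive
o2: d²=58 > ρ²=39 → inactive
o3: d²=17 ≤ ρ²=39; F_rep = 30·(1,4)/17² = (0.1038,0.4152)
F = F_att + ΣF_rep = (-1.8962,3.4152)
Δp = p'−p = (-0.2370,0.4269); α = Δx/Fx = (-137/578) / (-548/289) = 1/8
check: Δy/Fy = (987/2312) / (987/289) = 1/8 ✓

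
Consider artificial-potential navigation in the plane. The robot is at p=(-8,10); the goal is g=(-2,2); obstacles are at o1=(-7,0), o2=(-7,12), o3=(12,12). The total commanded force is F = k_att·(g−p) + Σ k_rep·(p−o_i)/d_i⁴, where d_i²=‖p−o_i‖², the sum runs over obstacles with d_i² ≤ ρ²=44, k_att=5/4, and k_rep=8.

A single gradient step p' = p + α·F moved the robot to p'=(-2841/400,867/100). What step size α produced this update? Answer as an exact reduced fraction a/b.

α = 1/8

F_att = 5/4·(g−p) = 5/4·(6,-8) = (7.5000,-10.0000)
o1: d²=101 > ρ²=44 → inactive
o2: d²=5 ≤ ρ²=44; F_rep = 8·(-1,-2)/5² = (-0.3200,-0.6400)
o3: d²=404 > ρ²=44 → inactive
F = F_att + ΣF_rep = (7.1800,-10.6400)
Δp = p'−p = (0.8975,-1.3300); α = Δx/Fx = (359/400) / (359/50) = 1/8
check: Δy/Fy = (-133/100) / (-266/25) = 1/8 ✓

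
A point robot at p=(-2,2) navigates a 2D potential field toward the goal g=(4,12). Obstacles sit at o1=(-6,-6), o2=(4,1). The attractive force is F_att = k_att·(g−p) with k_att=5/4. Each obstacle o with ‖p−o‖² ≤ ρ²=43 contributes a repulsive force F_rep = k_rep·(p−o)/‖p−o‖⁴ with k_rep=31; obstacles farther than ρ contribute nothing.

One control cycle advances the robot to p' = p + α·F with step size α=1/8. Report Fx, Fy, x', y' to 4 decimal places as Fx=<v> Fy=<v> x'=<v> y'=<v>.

F_att = 5/4·(g−p) = 5/4·(6,10) = (7.5000,12.5000)
o1: d²=80 > ρ²=43 → inactive
o2: d²=37 ≤ ρ²=43; F_rep = 31·(-6,1)/37² = (-0.1359,0.0226)
F = F_att + ΣF_rep = (7.3641,12.5226)
p' = p + 1/8·F = (-1.0795,3.5653)

Fx=7.3641 Fy=12.5226 x'=-1.0795 y'=3.5653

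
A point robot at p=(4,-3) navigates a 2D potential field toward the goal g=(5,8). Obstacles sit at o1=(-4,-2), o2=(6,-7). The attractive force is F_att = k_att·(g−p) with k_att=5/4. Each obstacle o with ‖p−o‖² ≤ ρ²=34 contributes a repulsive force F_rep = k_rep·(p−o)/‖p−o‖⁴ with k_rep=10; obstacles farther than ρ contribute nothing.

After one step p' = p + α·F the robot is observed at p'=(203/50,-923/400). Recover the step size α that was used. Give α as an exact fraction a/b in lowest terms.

F_att = 5/4·(g−p) = 5/4·(1,11) = (1.2500,13.7500)
o1: d²=65 > ρ²=34 → inactive
o2: d²=20 ≤ ρ²=34; F_rep = 10·(-2,4)/20² = (-0.0500,0.1000)
F = F_att + ΣF_rep = (1.2000,13.8500)
Δp = p'−p = (0.0600,0.6925); α = Δx/Fx = (3/50) / (6/5) = 1/20
check: Δy/Fy = (277/400) / (277/20) = 1/20 ✓

α = 1/20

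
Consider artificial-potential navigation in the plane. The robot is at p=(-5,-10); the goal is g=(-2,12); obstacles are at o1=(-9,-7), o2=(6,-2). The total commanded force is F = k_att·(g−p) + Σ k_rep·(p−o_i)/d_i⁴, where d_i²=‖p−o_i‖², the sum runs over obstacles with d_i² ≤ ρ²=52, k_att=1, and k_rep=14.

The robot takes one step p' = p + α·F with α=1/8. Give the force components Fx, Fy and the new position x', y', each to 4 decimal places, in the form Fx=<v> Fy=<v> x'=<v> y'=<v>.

F_att = 1·(g−p) = 1·(3,22) = (3.0000,22.0000)
o1: d²=25 ≤ ρ²=52; F_rep = 14·(4,-3)/25² = (0.0896,-0.0672)
o2: d²=185 > ρ²=52 → inactive
F = F_att + ΣF_rep = (3.0896,21.9328)
p' = p + 1/8·F = (-4.6138,-7.2584)

Fx=3.0896 Fy=21.9328 x'=-4.6138 y'=-7.2584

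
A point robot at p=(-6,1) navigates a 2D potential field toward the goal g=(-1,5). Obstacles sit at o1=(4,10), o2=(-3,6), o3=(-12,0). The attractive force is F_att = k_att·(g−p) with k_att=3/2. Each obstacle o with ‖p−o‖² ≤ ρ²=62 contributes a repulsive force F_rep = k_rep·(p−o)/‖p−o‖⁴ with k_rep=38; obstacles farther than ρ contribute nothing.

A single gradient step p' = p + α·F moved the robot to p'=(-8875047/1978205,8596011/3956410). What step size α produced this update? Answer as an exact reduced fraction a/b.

α = 1/5

F_att = 3/2·(g−p) = 3/2·(5,4) = (7.5000,6.0000)
o1: d²=181 > ρ²=62 → inactive
o2: d²=34 ≤ ρ²=62; F_rep = 38·(-3,-5)/34² = (-0.0986,-0.1644)
o3: d²=37 ≤ ρ²=62; F_rep = 38·(6,1)/37² = (0.1665,0.0278)
F = F_att + ΣF_rep = (7.5679,5.8634)
Δp = p'−p = (1.5136,1.1727); α = Δx/Fx = (2994183/1978205) / (2994183/395641) = 1/5
check: Δy/Fy = (4639601/3956410) / (4639601/791282) = 1/5 ✓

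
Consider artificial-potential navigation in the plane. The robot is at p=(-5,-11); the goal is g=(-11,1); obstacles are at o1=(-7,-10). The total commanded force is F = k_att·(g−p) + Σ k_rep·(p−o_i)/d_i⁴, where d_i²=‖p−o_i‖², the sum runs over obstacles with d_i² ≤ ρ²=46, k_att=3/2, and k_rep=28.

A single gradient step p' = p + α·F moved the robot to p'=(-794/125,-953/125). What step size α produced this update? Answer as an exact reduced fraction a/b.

α = 1/5

F_att = 3/2·(g−p) = 3/2·(-6,12) = (-9.0000,18.0000)
o1: d²=5 ≤ ρ²=46; F_rep = 28·(2,-1)/5² = (2.2400,-1.1200)
F = F_att + ΣF_rep = (-6.7600,16.8800)
Δp = p'−p = (-1.3520,3.3760); α = Δx/Fx = (-169/125) / (-169/25) = 1/5
check: Δy/Fy = (422/125) / (422/25) = 1/5 ✓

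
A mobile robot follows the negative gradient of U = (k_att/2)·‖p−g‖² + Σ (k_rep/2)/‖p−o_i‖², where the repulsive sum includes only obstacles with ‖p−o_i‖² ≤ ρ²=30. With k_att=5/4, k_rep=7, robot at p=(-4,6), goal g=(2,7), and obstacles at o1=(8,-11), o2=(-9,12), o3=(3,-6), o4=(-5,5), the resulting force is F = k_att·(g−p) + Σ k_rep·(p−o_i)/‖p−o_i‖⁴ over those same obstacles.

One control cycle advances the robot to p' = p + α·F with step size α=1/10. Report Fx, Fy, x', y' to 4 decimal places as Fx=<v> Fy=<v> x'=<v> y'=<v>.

F_att = 5/4·(g−p) = 5/4·(6,1) = (7.5000,1.2500)
o1: d²=433 > ρ²=30 → inactive
o2: d²=61 > ρ²=30 → inactive
o3: d²=193 > ρ²=30 → inactive
o4: d²=2 ≤ ρ²=30; F_rep = 7·(1,1)/2² = (1.7500,1.7500)
F = F_att + ΣF_rep = (9.2500,3.0000)
p' = p + 1/10·F = (-3.0750,6.3000)

Fx=9.2500 Fy=3.0000 x'=-3.0750 y'=6.3000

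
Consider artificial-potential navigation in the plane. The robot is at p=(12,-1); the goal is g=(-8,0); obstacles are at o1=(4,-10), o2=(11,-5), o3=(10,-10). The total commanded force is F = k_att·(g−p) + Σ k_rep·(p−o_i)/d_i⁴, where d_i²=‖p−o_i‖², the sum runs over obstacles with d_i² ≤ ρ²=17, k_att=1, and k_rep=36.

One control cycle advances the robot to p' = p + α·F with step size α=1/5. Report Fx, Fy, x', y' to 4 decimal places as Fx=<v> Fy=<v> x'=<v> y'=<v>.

F_att = 1·(g−p) = 1·(-20,1) = (-20.0000,1.0000)
o1: d²=145 > ρ²=17 → inactive
o2: d²=17 ≤ ρ²=17; F_rep = 36·(1,4)/17² = (0.1246,0.4983)
o3: d²=85 > ρ²=17 → inactive
F = F_att + ΣF_rep = (-19.8754,1.4983)
p' = p + 1/5·F = (8.0249,-0.7003)

Fx=-19.8754 Fy=1.4983 x'=8.0249 y'=-0.7003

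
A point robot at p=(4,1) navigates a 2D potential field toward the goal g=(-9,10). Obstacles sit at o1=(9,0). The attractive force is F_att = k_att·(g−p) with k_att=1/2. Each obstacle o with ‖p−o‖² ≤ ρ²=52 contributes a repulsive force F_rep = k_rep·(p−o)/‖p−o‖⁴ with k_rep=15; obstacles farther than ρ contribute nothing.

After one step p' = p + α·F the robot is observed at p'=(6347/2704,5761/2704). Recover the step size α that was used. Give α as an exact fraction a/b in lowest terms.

α = 1/4

F_att = 1/2·(g−p) = 1/2·(-13,9) = (-6.5000,4.5000)
o1: d²=26 ≤ ρ²=52; F_rep = 15·(-5,1)/26² = (-0.1109,0.0222)
F = F_att + ΣF_rep = (-6.6109,4.5222)
Δp = p'−p = (-1.6527,1.1305); α = Δx/Fx = (-4469/2704) / (-4469/676) = 1/4
check: Δy/Fy = (3057/2704) / (3057/676) = 1/4 ✓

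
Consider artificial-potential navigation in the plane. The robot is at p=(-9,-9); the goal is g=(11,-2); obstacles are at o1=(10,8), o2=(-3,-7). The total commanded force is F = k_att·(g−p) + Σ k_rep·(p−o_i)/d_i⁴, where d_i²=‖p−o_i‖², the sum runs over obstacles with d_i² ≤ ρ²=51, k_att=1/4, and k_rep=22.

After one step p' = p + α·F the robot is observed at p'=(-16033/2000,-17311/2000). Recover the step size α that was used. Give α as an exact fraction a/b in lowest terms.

α = 1/5

F_att = 1/4·(g−p) = 1/4·(20,7) = (5.0000,1.7500)
o1: d²=650 > ρ²=51 → inactive
o2: d²=40 ≤ ρ²=51; F_rep = 22·(-6,-2)/40² = (-0.0825,-0.0275)
F = F_att + ΣF_rep = (4.9175,1.7225)
Δp = p'−p = (0.9835,0.3445); α = Δx/Fx = (1967/2000) / (1967/400) = 1/5
check: Δy/Fy = (689/2000) / (689/400) = 1/5 ✓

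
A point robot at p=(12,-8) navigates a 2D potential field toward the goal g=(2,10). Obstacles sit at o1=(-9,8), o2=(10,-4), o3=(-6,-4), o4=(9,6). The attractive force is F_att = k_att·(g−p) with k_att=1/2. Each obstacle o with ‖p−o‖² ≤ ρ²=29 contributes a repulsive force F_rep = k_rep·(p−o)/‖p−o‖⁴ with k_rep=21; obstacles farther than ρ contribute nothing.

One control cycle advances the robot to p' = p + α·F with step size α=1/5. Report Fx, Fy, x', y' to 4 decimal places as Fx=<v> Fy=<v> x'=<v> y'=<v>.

Fx=-4.8950 Fy=8.7900 x'=11.0210 y'=-6.2420

F_att = 1/2·(g−p) = 1/2·(-10,18) = (-5.0000,9.0000)
o1: d²=697 > ρ²=29 → inactive
o2: d²=20 ≤ ρ²=29; F_rep = 21·(2,-4)/20² = (0.1050,-0.2100)
o3: d²=340 > ρ²=29 → inactive
o4: d²=205 > ρ²=29 → inactive
F = F_att + ΣF_rep = (-4.8950,8.7900)
p' = p + 1/5·F = (11.0210,-6.2420)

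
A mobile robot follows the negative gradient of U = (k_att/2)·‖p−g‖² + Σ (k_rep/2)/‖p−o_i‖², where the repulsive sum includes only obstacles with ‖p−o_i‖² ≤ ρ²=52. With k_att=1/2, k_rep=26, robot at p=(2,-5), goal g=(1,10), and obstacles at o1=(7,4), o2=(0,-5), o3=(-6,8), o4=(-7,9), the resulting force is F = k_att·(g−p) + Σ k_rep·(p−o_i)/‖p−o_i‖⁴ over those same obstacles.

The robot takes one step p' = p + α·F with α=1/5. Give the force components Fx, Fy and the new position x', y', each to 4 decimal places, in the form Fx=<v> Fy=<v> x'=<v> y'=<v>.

F_att = 1/2·(g−p) = 1/2·(-1,15) = (-0.5000,7.5000)
o1: d²=106 > ρ²=52 → inactive
o2: d²=4 ≤ ρ²=52; F_rep = 26·(2,0)/4² = (3.2500,0.0000)
o3: d²=233 > ρ²=52 → inactive
o4: d²=277 > ρ²=52 → inactive
F = F_att + ΣF_rep = (2.7500,7.5000)
p' = p + 1/5·F = (2.5500,-3.5000)

Fx=2.7500 Fy=7.5000 x'=2.5500 y'=-3.5000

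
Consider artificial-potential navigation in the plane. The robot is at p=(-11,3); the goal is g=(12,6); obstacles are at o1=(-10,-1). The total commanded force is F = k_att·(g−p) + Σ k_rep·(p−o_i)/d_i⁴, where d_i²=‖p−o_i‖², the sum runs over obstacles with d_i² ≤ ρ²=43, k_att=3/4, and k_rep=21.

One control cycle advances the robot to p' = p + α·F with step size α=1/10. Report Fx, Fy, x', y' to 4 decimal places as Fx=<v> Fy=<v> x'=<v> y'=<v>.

F_att = 3/4·(g−p) = 3/4·(23,3) = (17.2500,2.2500)
o1: d²=17 ≤ ρ²=43; F_rep = 21·(-1,4)/17² = (-0.0727,0.2907)
F = F_att + ΣF_rep = (17.1773,2.5407)
p' = p + 1/10·F = (-9.2823,3.2541)

Fx=17.1773 Fy=2.5407 x'=-9.2823 y'=3.2541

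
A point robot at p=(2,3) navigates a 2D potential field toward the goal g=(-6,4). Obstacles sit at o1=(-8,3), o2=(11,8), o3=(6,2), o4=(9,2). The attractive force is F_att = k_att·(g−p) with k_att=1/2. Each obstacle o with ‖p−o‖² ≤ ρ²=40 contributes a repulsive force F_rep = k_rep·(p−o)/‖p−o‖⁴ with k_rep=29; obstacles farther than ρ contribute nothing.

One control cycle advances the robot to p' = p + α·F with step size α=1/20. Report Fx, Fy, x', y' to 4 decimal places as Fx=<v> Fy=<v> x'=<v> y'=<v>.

F_att = 1/2·(g−p) = 1/2·(-8,1) = (-4.0000,0.5000)
o1: d²=100 > ρ²=40 → inactive
o2: d²=106 > ρ²=40 → inactive
o3: d²=17 ≤ ρ²=40; F_rep = 29·(-4,1)/17² = (-0.4014,0.1003)
o4: d²=50 > ρ²=40 → inactive
F = F_att + ΣF_rep = (-4.4014,0.6003)
p' = p + 1/20·F = (1.7799,3.0300)

Fx=-4.4014 Fy=0.6003 x'=1.7799 y'=3.0300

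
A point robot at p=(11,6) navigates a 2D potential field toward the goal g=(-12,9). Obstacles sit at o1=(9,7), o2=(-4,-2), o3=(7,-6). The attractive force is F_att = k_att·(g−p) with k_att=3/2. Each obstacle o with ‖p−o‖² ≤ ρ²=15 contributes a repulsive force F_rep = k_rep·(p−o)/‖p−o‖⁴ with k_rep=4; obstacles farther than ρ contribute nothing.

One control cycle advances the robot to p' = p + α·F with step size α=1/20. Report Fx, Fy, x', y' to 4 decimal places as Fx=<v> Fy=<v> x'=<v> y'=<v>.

Fx=-34.1800 Fy=4.3400 x'=9.2910 y'=6.2170

F_att = 3/2·(g−p) = 3/2·(-23,3) = (-34.5000,4.5000)
o1: d²=5 ≤ ρ²=15; F_rep = 4·(2,-1)/5² = (0.3200,-0.1600)
o2: d²=289 > ρ²=15 → inactive
o3: d²=160 > ρ²=15 → inactive
F = F_att + ΣF_rep = (-34.1800,4.3400)
p' = p + 1/20·F = (9.2910,6.2170)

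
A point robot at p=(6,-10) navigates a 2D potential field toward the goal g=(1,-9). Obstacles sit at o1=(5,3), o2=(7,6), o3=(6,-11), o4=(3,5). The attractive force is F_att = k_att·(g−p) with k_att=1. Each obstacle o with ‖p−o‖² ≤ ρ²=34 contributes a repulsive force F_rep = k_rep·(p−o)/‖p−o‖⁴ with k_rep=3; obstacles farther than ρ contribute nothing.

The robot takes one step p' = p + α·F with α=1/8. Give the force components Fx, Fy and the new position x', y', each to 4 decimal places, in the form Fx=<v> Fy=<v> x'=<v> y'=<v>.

Fx=-5.0000 Fy=4.0000 x'=5.3750 y'=-9.5000

F_att = 1·(g−p) = 1·(-5,1) = (-5.0000,1.0000)
o1: d²=170 > ρ²=34 → inactive
o2: d²=257 > ρ²=34 → inactive
o3: d²=1 ≤ ρ²=34; F_rep = 3·(0,1)/1² = (0.0000,3.0000)
o4: d²=234 > ρ²=34 → inactive
F = F_att + ΣF_rep = (-5.0000,4.0000)
p' = p + 1/8·F = (5.3750,-9.5000)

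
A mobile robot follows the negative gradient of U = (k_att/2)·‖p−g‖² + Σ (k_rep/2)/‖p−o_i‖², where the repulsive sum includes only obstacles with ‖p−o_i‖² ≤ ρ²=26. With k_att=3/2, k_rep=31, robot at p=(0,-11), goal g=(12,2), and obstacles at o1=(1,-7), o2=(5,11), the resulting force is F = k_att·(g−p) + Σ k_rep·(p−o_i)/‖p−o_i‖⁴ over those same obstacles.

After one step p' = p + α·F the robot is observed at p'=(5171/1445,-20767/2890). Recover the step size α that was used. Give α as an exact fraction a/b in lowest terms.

F_att = 3/2·(g−p) = 3/2·(12,13) = (18.0000,19.5000)
o1: d²=17 ≤ ρ²=26; F_rep = 31·(-1,-4)/17² = (-0.1073,-0.4291)
o2: d²=509 > ρ²=26 → inactive
F = F_att + ΣF_rep = (17.8927,19.0709)
Δp = p'−p = (3.5785,3.8142); α = Δx/Fx = (5171/1445) / (5171/289) = 1/5
check: Δy/Fy = (11023/2890) / (11023/578) = 1/5 ✓

α = 1/5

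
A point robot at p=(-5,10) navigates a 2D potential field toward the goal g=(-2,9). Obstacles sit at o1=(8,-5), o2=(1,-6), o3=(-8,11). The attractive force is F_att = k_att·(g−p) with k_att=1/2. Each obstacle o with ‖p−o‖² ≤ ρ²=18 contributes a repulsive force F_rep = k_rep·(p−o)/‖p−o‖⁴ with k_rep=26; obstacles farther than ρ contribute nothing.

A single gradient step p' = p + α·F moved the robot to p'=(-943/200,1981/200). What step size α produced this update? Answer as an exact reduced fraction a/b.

α = 1/8

F_att = 1/2·(g−p) = 1/2·(3,-1) = (1.5000,-0.5000)
o1: d²=394 > ρ²=18 → inactive
o2: d²=292 > ρ²=18 → inactive
o3: d²=10 ≤ ρ²=18; F_rep = 26·(3,-1)/10² = (0.7800,-0.2600)
F = F_att + ΣF_rep = (2.2800,-0.7600)
Δp = p'−p = (0.2850,-0.0950); α = Δx/Fx = (57/200) / (57/25) = 1/8
check: Δy/Fy = (-19/200) / (-19/25) = 1/8 ✓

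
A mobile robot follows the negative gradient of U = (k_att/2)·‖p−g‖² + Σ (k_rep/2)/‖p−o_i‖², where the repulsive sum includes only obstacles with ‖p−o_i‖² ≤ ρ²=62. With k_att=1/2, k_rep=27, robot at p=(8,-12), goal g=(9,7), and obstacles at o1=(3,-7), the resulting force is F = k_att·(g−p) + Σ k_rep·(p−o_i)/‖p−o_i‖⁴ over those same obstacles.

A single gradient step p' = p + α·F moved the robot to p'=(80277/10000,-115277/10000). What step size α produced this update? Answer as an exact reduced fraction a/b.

F_att = 1/2·(g−p) = 1/2·(1,19) = (0.5000,9.5000)
o1: d²=50 ≤ ρ²=62; F_rep = 27·(5,-5)/50² = (0.0540,-0.0540)
F = F_att + ΣF_rep = (0.5540,9.4460)
Δp = p'−p = (0.0277,0.4723); α = Δx/Fx = (277/10000) / (277/500) = 1/20
check: Δy/Fy = (4723/10000) / (4723/500) = 1/20 ✓

α = 1/20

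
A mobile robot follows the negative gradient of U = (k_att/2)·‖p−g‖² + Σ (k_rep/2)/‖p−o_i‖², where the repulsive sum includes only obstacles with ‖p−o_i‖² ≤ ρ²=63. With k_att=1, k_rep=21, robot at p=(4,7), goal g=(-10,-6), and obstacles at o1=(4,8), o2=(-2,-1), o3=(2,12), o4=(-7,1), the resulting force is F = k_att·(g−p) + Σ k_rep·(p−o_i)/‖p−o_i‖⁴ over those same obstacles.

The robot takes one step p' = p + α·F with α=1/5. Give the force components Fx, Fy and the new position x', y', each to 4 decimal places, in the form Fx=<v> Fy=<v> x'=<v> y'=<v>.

F_att = 1·(g−p) = 1·(-14,-13) = (-14.0000,-13.0000)
o1: d²=1 ≤ ρ²=63; F_rep = 21·(0,-1)/1² = (0.0000,-21.0000)
o2: d²=100 > ρ²=63 → inactive
o3: d²=29 ≤ ρ²=63; F_rep = 21·(2,-5)/29² = (0.0499,-0.1249)
o4: d²=157 > ρ²=63 → inactive
F = F_att + ΣF_rep = (-13.9501,-34.1249)
p' = p + 1/5·F = (1.2100,0.1750)

Fx=-13.9501 Fy=-34.1249 x'=1.2100 y'=0.1750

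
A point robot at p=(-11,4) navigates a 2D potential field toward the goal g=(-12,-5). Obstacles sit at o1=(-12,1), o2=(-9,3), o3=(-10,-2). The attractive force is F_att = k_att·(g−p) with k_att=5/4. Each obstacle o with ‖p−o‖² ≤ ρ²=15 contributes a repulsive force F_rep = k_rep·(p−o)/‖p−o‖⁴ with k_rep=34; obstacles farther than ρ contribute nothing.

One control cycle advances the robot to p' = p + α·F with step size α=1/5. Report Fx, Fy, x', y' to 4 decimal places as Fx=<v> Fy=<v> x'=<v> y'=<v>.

F_att = 5/4·(g−p) = 5/4·(-1,-9) = (-1.2500,-11.2500)
o1: d²=10 ≤ ρ²=15; F_rep = 34·(1,3)/10² = (0.3400,1.0200)
o2: d²=5 ≤ ρ²=15; F_rep = 34·(-2,1)/5² = (-2.7200,1.3600)
o3: d²=37 > ρ²=15 → inactive
F = F_att + ΣF_rep = (-3.6300,-8.8700)
p' = p + 1/5·F = (-11.7260,2.2260)

Fx=-3.6300 Fy=-8.8700 x'=-11.7260 y'=2.2260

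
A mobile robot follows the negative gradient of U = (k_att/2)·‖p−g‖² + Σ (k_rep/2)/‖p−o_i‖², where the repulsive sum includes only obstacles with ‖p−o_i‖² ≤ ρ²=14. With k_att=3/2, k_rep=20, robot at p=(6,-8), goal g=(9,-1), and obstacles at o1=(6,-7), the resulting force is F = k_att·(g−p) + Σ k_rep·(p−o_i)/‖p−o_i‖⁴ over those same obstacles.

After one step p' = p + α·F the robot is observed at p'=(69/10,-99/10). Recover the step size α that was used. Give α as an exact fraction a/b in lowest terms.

F_att = 3/2·(g−p) = 3/2·(3,7) = (4.5000,10.5000)
o1: d²=1 ≤ ρ²=14; F_rep = 20·(0,-1)/1² = (0.0000,-20.0000)
F = F_att + ΣF_rep = (4.5000,-9.5000)
Δp = p'−p = (0.9000,-1.9000); α = Δx/Fx = (9/10) / (9/2) = 1/5
check: Δy/Fy = (-19/10) / (-19/2) = 1/5 ✓

α = 1/5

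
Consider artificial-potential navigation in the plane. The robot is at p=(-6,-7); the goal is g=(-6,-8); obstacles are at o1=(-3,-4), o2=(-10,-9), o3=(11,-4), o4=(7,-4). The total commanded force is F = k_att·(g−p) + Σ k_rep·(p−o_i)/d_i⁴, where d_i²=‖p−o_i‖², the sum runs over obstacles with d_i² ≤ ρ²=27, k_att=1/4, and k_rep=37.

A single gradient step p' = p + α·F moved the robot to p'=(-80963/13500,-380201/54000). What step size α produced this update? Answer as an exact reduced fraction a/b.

F_att = 1/4·(g−p) = 1/4·(0,-1) = (0.0000,-0.2500)
o1: d²=18 ≤ ρ²=27; F_rep = 37·(-3,-3)/18² = (-0.3426,-0.3426)
o2: d²=20 ≤ ρ²=27; F_rep = 37·(4,2)/20² = (0.3700,0.1850)
o3: d²=298 > ρ²=27 → inactive
o4: d²=178 > ρ²=27 → inactive
F = F_att + ΣF_rep = (0.0274,-0.4076)
Δp = p'−p = (0.0027,-0.0408); α = Δx/Fx = (37/13500) / (37/1350) = 1/10
check: Δy/Fy = (-2201/54000) / (-2201/5400) = 1/10 ✓

α = 1/10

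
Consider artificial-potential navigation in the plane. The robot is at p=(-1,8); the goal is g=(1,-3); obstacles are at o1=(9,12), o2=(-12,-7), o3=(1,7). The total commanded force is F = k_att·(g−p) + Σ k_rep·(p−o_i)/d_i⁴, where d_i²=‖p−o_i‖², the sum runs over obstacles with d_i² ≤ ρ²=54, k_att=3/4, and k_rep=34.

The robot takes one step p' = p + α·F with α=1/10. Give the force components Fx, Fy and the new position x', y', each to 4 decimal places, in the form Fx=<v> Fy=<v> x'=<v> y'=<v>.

Fx=-1.2200 Fy=-6.8900 x'=-1.1220 y'=7.3110

F_att = 3/4·(g−p) = 3/4·(2,-11) = (1.5000,-8.2500)
o1: d²=116 > ρ²=54 → inactive
o2: d²=346 > ρ²=54 → inactive
o3: d²=5 ≤ ρ²=54; F_rep = 34·(-2,1)/5² = (-2.7200,1.3600)
F = F_att + ΣF_rep = (-1.2200,-6.8900)
p' = p + 1/10·F = (-1.1220,7.3110)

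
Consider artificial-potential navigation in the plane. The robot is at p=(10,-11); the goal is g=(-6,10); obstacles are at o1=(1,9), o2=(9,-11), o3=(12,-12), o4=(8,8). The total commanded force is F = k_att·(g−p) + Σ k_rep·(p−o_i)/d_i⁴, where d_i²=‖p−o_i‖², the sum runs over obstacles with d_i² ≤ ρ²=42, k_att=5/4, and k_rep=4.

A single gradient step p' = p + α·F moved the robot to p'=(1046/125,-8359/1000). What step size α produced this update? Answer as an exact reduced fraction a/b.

α = 1/10

F_att = 5/4·(g−p) = 5/4·(-16,21) = (-20.0000,26.2500)
o1: d²=481 > ρ²=42 → inactive
o2: d²=1 ≤ ρ²=42; F_rep = 4·(1,0)/1² = (4.0000,0.0000)
o3: d²=5 ≤ ρ²=42; F_rep = 4·(-2,1)/5² = (-0.3200,0.1600)
o4: d²=365 > ρ²=42 → inactive
F = F_att + ΣF_rep = (-16.3200,26.4100)
Δp = p'−p = (-1.6320,2.6410); α = Δx/Fx = (-204/125) / (-408/25) = 1/10
check: Δy/Fy = (2641/1000) / (2641/100) = 1/10 ✓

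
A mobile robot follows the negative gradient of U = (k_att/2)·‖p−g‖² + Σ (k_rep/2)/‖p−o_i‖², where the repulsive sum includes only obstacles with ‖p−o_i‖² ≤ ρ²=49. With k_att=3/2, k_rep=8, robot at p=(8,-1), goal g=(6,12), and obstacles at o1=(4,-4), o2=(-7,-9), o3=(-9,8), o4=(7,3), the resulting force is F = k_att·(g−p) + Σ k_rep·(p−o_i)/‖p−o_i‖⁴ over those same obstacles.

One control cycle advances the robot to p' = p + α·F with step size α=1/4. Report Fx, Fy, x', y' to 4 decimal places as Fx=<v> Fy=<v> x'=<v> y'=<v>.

Fx=-2.9211 Fy=19.4277 x'=7.2697 y'=3.8569

F_att = 3/2·(g−p) = 3/2·(-2,13) = (-3.0000,19.5000)
o1: d²=25 ≤ ρ²=49; F_rep = 8·(4,3)/25² = (0.0512,0.0384)
o2: d²=289 > ρ²=49 → inactive
o3: d²=370 > ρ²=49 → inactive
o4: d²=17 ≤ ρ²=49; F_rep = 8·(1,-4)/17² = (0.0277,-0.1107)
F = F_att + ΣF_rep = (-2.9211,19.4277)
p' = p + 1/4·F = (7.2697,3.8569)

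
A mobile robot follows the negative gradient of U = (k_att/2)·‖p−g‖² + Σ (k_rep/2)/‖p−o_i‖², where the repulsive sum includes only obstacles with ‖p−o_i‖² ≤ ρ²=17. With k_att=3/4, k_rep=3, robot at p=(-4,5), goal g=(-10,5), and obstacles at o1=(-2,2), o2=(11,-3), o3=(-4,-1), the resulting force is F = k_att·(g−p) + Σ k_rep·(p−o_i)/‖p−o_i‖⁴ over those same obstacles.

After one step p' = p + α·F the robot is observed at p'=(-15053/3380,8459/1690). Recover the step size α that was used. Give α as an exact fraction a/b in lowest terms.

F_att = 3/4·(g−p) = 3/4·(-6,0) = (-4.5000,0.0000)
o1: d²=13 ≤ ρ²=17; F_rep = 3·(-2,3)/13² = (-0.0355,0.0533)
o2: d²=289 > ρ²=17 → inactive
o3: d²=36 > ρ²=17 → inactive
F = F_att + ΣF_rep = (-4.5355,0.0533)
Δp = p'−p = (-0.4536,0.0053); α = Δx/Fx = (-1533/3380) / (-1533/338) = 1/10
check: Δy/Fy = (9/1690) / (9/169) = 1/10 ✓

α = 1/10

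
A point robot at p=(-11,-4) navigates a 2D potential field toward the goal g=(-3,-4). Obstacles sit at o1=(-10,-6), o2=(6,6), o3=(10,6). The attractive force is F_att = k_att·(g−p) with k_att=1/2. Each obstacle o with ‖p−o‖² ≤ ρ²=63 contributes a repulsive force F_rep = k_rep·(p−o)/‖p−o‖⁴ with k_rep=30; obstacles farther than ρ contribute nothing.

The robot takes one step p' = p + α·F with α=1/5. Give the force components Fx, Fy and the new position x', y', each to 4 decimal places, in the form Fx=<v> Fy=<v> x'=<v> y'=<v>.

F_att = 1/2·(g−p) = 1/2·(8,0) = (4.0000,0.0000)
o1: d²=5 ≤ ρ²=63; F_rep = 30·(-1,2)/5² = (-1.2000,2.4000)
o2: d²=389 > ρ²=63 → inactive
o3: d²=541 > ρ²=63 → inactive
F = F_att + ΣF_rep = (2.8000,2.4000)
p' = p + 1/5·F = (-10.4400,-3.5200)

Fx=2.8000 Fy=2.4000 x'=-10.4400 y'=-3.5200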